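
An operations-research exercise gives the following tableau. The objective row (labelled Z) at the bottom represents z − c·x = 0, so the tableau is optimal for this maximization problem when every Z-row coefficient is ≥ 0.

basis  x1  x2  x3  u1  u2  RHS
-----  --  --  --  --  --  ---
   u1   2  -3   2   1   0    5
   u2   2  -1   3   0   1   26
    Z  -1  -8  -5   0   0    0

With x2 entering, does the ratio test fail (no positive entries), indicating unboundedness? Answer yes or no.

Every constraint-row entry in column x2 is ≤ 0, so increasing x2 is unbounded.

yes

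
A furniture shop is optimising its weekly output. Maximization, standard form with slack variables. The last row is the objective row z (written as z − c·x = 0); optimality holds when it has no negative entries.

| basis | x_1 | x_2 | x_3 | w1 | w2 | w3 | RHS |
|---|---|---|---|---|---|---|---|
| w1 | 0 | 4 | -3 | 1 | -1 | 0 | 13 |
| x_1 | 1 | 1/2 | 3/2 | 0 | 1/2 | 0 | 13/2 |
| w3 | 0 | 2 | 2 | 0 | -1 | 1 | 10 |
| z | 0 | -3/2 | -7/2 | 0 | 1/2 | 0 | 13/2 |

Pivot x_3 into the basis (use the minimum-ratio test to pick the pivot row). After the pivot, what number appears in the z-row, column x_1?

7/3

Ratio test on column x_3 — row 1: entry -3 ≤ 0; row 2: (13/2)/(3/2) = 13/3; row 3: 10/2 = 5. Minimum is 13/3 at row 2 (x_1 leaves); pivot element 3/2.
Divide row 2 by 3/2; eliminate column x_3 from the other rows.
z-row update in column x_1: 0 − (-7/2)·(2/3) = 7/3.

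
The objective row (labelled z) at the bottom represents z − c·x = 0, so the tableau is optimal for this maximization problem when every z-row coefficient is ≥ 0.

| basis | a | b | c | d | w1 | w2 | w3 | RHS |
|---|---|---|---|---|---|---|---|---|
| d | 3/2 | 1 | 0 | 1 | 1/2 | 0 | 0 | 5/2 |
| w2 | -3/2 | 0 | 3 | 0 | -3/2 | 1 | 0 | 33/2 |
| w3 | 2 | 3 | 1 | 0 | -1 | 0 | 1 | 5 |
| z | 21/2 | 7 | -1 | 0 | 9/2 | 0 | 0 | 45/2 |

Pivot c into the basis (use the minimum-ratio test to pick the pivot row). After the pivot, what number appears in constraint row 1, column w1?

1/2

Ratio test on column c — row 1: entry 0 ≤ 0; row 2: (33/2)/3 = 11/2; row 3: 5/1 = 5. Minimum is 5 at row 3 (w3 leaves); pivot element 1.
Divide row 3 by 1; eliminate column c from the other rows.
Row 1 update in column w1: 1/2 − 0·(-1) = 1/2.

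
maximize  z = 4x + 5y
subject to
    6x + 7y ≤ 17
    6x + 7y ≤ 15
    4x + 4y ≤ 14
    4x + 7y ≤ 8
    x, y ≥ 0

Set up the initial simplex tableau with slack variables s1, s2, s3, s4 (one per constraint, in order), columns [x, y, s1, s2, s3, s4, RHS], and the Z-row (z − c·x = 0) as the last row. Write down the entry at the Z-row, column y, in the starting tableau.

-5

The Z-row carries the negated objective coefficients: the y entry is -5.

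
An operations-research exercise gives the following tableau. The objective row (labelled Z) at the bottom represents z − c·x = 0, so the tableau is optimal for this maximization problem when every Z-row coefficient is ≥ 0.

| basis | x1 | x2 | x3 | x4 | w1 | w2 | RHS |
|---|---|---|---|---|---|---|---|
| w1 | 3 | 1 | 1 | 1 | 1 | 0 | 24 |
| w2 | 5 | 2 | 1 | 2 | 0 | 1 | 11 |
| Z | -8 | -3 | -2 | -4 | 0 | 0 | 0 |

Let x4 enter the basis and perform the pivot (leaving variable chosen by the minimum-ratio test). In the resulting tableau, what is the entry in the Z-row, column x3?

0

Ratio test on column x4 — row 1: 24/1 = 24; row 2: 11/2 = 11/2. Minimum is 11/2 at row 2 (w2 leaves); pivot element 2.
Divide row 2 by 2; eliminate column x4 from the other rows.
Z-row update in column x3: -2 − (-4)·(1/2) = 0.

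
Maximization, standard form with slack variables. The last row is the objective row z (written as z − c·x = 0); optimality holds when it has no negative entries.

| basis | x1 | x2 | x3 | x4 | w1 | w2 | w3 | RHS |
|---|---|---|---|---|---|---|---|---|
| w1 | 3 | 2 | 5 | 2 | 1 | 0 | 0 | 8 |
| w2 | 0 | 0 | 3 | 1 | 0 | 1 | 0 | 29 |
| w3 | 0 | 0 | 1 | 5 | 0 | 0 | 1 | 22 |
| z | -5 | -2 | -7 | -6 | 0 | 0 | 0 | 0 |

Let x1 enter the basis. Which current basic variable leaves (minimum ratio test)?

w1

Column x1 entries and ratios — w1: 8/3 = 8/3; w2: 0 ≤ 0, skip; w3: 0 ≤ 0, skip.
Smallest ratio is 8/3 in the row of w1, so w1 leaves.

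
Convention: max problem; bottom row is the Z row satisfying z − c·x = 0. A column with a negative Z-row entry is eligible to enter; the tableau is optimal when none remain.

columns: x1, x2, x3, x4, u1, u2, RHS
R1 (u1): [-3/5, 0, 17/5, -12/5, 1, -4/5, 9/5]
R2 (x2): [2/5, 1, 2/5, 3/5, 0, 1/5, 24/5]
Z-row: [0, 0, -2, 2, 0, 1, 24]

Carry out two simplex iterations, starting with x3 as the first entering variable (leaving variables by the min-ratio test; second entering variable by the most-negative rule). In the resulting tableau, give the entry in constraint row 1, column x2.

3/8

Ratio test on column x3 — row 1: (9/5)/(17/5) = 9/17; row 2: (24/5)/(2/5) = 12. Minimum is 9/17 at row 1 (u1 leaves); pivot element 17/5.
Divide row 1 by 17/5; eliminate column x3 from the other rows.
Second iteration: most negative Z-row entry is -6/17 in column x1, so x1 enters.
Ratio test on column x1 — row 1: entry -3/17 ≤ 0; row 2: (78/17)/(8/17) = 39/4. Minimum is 39/4 at row 2 (x2 leaves); pivot element 8/17.
Divide row 2 by 8/17; eliminate column x1 from the other rows.
After both pivots, the entry at constraint row 1, column x2 is 3/8.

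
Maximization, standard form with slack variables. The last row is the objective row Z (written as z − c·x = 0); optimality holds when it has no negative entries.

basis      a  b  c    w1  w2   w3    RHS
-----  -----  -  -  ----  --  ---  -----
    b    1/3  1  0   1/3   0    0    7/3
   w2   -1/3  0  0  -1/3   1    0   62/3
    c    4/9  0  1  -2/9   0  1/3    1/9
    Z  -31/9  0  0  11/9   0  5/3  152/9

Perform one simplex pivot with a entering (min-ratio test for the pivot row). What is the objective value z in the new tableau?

71/4

Ratio test on column a — row 1: (7/3)/(1/3) = 7; row 2: entry -1/3 ≤ 0; row 3: (1/9)/(4/9) = 1/4. Minimum is 1/4 at row 3 (c leaves); pivot element 4/9.
Pivot on row 3; the Z-row RHS becomes 152/9 − (-31/9)·(1/4) = 71/4.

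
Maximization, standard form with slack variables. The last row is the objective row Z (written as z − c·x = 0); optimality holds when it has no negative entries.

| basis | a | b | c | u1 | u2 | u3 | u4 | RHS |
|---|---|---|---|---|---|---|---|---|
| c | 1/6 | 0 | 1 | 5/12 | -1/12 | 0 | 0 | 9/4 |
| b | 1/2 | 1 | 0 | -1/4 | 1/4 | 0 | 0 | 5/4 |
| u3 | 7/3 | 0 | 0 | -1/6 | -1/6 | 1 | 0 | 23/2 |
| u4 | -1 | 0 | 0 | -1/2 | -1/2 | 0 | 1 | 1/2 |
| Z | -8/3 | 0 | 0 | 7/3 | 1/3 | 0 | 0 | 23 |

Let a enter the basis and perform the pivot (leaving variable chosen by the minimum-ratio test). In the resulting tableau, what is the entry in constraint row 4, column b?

2

Ratio test on column a — row 1: (9/4)/(1/6) = 27/2; row 2: (5/4)/(1/2) = 5/2; row 3: (23/2)/(7/3) = 69/14; row 4: entry -1 ≤ 0. Minimum is 5/2 at row 2 (b leaves); pivot element 1/2.
Divide row 2 by 1/2; eliminate column a from the other rows.
Row 4 update in column b: 0 − (-1)·2 = 2.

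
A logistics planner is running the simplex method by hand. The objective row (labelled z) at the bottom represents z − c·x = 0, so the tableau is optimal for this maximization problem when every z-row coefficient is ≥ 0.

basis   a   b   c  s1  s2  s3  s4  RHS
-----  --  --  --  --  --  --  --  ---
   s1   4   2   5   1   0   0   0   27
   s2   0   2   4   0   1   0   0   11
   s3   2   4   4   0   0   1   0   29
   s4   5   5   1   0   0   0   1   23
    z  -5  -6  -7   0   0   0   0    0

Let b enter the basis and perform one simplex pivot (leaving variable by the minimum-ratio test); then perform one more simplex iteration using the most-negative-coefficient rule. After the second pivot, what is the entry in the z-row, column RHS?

Ratio test on column b — row 1: 27/2 = 27/2; row 2: 11/2 = 11/2; row 3: 29/4 = 29/4; row 4: 23/5 = 23/5. Minimum is 23/5 at row 4 (s4 leaves); pivot element 5.
Divide row 4 by 5; eliminate column b from the other rows.
Second iteration: most negative z-row entry is -29/5 in column c, so c enters.
Ratio test on column c — row 1: (89/5)/(23/5) = 89/23; row 2: (9/5)/(18/5) = 1/2; row 3: (53/5)/(16/5) = 53/16; row 4: (23/5)/(1/5) = 23. Minimum is 1/2 at row 2 (s2 leaves); pivot element 18/5.
Divide row 2 by 18/5; eliminate column c from the other rows.
After both pivots, the entry at the z-row, column RHS is 61/2.

61/2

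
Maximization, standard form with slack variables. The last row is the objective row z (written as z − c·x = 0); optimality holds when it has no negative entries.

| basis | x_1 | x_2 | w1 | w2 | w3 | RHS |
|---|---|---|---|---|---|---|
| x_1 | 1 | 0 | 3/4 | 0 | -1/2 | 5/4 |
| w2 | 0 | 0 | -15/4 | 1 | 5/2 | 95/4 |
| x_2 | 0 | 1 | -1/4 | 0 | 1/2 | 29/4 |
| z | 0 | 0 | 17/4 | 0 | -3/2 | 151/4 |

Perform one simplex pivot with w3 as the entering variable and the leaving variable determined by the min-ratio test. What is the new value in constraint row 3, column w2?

Ratio test on column w3 — row 1: entry -1/2 ≤ 0; row 2: (95/4)/(5/2) = 19/2; row 3: (29/4)/(1/2) = 29/2. Minimum is 19/2 at row 2 (w2 leaves); pivot element 5/2.
Divide row 2 by 5/2; eliminate column w3 from the other rows.
Row 3 update in column w2: 0 − (1/2)·(2/5) = -1/5.

-1/5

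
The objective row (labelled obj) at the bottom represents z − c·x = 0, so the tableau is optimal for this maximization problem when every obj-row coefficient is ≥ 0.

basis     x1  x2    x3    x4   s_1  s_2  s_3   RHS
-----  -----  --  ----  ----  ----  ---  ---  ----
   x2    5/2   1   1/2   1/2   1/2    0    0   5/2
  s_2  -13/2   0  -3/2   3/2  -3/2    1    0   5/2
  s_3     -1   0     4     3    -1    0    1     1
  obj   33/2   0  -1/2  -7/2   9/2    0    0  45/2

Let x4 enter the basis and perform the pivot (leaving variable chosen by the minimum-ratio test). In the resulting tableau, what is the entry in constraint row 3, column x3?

Ratio test on column x4 — row 1: (5/2)/(1/2) = 5; row 2: (5/2)/(3/2) = 5/3; row 3: 1/3 = 1/3. Minimum is 1/3 at row 3 (s_3 leaves); pivot element 3.
Divide row 3 by 3; eliminate column x4 from the other rows.
In the new row 3, the x3 entry is the old entry divided by the pivot: 4/3 = 4/3.

4/3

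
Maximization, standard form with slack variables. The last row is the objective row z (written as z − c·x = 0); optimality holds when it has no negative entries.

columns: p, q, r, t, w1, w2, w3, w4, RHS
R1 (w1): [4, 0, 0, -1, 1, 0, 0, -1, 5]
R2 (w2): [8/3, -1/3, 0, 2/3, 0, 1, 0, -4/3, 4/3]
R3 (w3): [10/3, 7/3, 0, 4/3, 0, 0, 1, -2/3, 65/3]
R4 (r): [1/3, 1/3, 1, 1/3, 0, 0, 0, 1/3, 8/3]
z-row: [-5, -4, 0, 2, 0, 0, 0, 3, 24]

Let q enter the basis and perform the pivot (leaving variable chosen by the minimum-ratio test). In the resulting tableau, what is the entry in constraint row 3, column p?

Ratio test on column q — row 1: entry 0 ≤ 0; row 2: entry -1/3 ≤ 0; row 3: (65/3)/(7/3) = 65/7; row 4: (8/3)/(1/3) = 8. Minimum is 8 at row 4 (r leaves); pivot element 1/3.
Divide row 4 by 1/3; eliminate column q from the other rows.
Row 3 update in column p: 10/3 − (7/3)·1 = 1.

1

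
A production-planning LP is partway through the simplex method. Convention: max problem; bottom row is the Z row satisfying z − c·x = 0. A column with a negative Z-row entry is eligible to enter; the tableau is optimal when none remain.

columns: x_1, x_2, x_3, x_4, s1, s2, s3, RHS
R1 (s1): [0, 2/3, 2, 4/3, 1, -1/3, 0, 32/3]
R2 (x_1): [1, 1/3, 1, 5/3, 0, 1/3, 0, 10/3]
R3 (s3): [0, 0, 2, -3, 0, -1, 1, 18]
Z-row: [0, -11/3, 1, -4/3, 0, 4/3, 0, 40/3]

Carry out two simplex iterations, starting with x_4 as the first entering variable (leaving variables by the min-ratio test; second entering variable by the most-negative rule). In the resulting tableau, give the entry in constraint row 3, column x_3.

2

Ratio test on column x_4 — row 1: (32/3)/(4/3) = 8; row 2: (10/3)/(5/3) = 2; row 3: entry -3 ≤ 0. Minimum is 2 at row 2 (x_1 leaves); pivot element 5/3.
Divide row 2 by 5/3; eliminate column x_4 from the other rows.
Second iteration: most negative Z-row entry is -17/5 in column x_2, so x_2 enters.
Ratio test on column x_2 — row 1: 8/(2/5) = 20; row 2: 2/(1/5) = 10; row 3: 24/(3/5) = 40. Minimum is 10 at row 2 (x_4 leaves); pivot element 1/5.
Divide row 2 by 1/5; eliminate column x_2 from the other rows.
After both pivots, the entry at constraint row 3, column x_3 is 2.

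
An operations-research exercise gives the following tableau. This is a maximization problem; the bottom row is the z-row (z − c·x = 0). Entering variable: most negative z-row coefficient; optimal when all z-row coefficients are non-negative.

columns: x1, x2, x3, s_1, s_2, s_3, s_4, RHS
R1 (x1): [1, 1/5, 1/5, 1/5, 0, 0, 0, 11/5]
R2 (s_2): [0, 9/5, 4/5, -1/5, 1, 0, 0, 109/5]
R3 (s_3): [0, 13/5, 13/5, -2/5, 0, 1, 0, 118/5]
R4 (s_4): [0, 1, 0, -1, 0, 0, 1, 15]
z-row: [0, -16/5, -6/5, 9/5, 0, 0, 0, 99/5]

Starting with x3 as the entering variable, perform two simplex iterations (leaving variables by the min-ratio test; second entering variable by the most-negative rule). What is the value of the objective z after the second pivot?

Ratio test on column x3 — row 1: (11/5)/(1/5) = 11; row 2: (109/5)/(4/5) = 109/4; row 3: (118/5)/(13/5) = 118/13; row 4: entry 0 ≤ 0. Minimum is 118/13 at row 3 (s_3 leaves); pivot element 13/5.
Pivot on row 3; the z-row RHS becomes 99/5 − (-6/5)·(118/13) = 399/13.
Next entering variable (most negative z-row entry -2): x2.
Ratio test on column x2 — row 1: entry 0 ≤ 0; row 2: (189/13)/1 = 189/13; row 3: (118/13)/1 = 118/13; row 4: 15/1 = 15. Minimum is 118/13 at row 3 (x3 leaves); pivot element 1.
After the second pivot the z-row RHS is 399/13 − (-2)·(118/13) = 635/13.

635/13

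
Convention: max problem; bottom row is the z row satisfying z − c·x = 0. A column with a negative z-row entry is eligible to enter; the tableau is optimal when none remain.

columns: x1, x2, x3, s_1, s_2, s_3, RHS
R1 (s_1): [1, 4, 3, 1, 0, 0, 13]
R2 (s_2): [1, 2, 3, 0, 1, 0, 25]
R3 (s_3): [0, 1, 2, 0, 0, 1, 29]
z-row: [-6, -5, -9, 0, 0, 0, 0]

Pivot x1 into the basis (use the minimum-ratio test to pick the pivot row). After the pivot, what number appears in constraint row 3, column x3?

Ratio test on column x1 — row 1: 13/1 = 13; row 2: 25/1 = 25; row 3: entry 0 ≤ 0. Minimum is 13 at row 1 (s_1 leaves); pivot element 1.
Divide row 1 by 1; eliminate column x1 from the other rows.
Row 3 update in column x3: 2 − 0·3 = 2.

2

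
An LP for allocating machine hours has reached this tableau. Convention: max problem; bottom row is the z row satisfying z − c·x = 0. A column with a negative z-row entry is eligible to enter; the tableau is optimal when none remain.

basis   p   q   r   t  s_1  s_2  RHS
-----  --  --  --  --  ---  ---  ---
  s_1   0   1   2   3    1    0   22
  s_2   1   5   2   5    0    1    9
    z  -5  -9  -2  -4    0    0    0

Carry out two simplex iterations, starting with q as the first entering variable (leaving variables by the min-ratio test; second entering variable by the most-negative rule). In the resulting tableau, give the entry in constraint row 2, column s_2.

1

Ratio test on column q — row 1: 22/1 = 22; row 2: 9/5 = 9/5. Minimum is 9/5 at row 2 (s_2 leaves); pivot element 5.
Divide row 2 by 5; eliminate column q from the other rows.
Second iteration: most negative z-row entry is -16/5 in column p, so p enters.
Ratio test on column p — row 1: entry -1/5 ≤ 0; row 2: (9/5)/(1/5) = 9. Minimum is 9 at row 2 (q leaves); pivot element 1/5.
Divide row 2 by 1/5; eliminate column p from the other rows.
After both pivots, the entry at constraint row 2, column s_2 is 1.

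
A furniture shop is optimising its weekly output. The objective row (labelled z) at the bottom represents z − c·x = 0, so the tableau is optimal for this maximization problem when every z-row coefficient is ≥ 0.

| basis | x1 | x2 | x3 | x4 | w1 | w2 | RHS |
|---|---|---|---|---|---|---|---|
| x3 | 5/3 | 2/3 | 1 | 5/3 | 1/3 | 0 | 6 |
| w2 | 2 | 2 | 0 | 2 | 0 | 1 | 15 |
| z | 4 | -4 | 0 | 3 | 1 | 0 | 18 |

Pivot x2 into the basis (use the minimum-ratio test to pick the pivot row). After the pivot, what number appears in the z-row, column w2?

Ratio test on column x2 — row 1: 6/(2/3) = 9; row 2: 15/2 = 15/2. Minimum is 15/2 at row 2 (w2 leaves); pivot element 2.
Divide row 2 by 2; eliminate column x2 from the other rows.
z-row update in column w2: 0 − (-4)·(1/2) = 2.

2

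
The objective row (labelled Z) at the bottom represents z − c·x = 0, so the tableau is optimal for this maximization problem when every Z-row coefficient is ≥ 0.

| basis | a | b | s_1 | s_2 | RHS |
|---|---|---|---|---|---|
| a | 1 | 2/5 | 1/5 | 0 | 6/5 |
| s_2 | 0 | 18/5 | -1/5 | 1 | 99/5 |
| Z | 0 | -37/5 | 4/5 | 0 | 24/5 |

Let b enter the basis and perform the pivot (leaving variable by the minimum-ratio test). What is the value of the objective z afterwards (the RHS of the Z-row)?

Ratio test on column b — row 1: (6/5)/(2/5) = 3; row 2: (99/5)/(18/5) = 11/2. Minimum is 3 at row 1 (a leaves); pivot element 2/5.
Pivot on row 1; the Z-row RHS becomes 24/5 − (-37/5)·3 = 27.

27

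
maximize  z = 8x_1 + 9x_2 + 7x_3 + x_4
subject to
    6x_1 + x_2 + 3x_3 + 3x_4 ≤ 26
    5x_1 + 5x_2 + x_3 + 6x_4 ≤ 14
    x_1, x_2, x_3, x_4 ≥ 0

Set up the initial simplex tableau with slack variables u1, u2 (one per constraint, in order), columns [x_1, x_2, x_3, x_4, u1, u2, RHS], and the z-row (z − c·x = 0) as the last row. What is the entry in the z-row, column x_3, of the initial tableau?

-7

The z-row carries the negated objective coefficients: the x_3 entry is -7.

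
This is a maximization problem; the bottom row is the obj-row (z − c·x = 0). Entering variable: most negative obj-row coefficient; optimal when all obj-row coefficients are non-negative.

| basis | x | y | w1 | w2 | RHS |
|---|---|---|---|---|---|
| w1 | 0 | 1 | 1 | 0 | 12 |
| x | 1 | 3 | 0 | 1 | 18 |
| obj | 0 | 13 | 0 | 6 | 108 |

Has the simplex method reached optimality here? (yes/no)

yes

Every obj-row coefficient is ≥ 0, so the tableau is optimal.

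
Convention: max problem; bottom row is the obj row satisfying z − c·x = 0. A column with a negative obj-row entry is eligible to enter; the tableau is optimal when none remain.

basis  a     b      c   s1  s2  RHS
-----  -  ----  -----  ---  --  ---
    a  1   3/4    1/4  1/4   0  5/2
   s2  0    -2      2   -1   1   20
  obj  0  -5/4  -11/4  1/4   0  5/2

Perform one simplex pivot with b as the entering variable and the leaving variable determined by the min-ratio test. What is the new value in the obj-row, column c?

-7/3

Ratio test on column b — row 1: (5/2)/(3/4) = 10/3; row 2: entry -2 ≤ 0. Minimum is 10/3 at row 1 (a leaves); pivot element 3/4.
Divide row 1 by 3/4; eliminate column b from the other rows.
obj-row update in column c: -11/4 − (-5/4)·(1/3) = -7/3.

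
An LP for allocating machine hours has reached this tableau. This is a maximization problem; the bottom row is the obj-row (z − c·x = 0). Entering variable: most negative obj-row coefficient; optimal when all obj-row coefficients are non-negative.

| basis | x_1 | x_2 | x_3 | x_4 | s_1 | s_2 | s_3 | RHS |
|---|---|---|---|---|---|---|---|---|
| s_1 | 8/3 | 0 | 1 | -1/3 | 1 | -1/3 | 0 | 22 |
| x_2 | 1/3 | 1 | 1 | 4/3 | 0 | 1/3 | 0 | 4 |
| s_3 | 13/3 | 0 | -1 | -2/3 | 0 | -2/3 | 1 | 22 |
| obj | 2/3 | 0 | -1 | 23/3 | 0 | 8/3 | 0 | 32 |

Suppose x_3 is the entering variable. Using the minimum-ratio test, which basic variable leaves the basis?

Column x_3 entries and ratios — s_1: 22/1 = 22; x_2: 4/1 = 4; s_3: -1 ≤ 0, skip.
Smallest ratio is 4 in the row of x_2, so x_2 leaves.

x_2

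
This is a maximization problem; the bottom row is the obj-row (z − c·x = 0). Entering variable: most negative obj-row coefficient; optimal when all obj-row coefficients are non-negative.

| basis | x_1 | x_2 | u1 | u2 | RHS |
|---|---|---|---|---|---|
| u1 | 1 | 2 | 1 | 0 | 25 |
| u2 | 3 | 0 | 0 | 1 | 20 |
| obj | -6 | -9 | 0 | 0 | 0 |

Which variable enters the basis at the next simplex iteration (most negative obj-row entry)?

Negative obj-row entries: x_1: -6, x_2: -9.
The most negative is -9 in column x_2, so x_2 enters.

x_2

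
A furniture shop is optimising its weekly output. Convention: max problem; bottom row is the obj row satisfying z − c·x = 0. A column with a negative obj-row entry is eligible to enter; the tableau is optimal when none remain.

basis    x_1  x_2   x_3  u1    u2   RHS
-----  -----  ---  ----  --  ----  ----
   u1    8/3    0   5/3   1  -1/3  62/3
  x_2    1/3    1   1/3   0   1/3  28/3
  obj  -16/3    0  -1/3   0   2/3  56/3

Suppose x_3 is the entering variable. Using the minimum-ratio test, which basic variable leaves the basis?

Column x_3 entries and ratios — u1: (62/3)/(5/3) = 62/5; x_2: (28/3)/(1/3) = 28.
Smallest ratio is 62/5 in the row of u1, so u1 leaves.

u1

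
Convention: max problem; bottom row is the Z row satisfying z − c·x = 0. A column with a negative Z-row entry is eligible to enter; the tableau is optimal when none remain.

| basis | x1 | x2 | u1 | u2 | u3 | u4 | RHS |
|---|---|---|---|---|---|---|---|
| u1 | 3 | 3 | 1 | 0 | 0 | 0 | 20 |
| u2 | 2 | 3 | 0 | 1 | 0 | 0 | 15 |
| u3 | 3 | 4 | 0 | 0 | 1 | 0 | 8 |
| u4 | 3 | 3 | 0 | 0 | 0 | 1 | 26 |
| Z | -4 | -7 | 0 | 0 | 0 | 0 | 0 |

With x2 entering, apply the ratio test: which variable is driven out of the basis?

Column x2 entries and ratios — u1: 20/3 = 20/3; u2: 15/3 = 5; u3: 8/4 = 2; u4: 26/3 = 26/3.
Smallest ratio is 2 in the row of u3, so u3 leaves.

u3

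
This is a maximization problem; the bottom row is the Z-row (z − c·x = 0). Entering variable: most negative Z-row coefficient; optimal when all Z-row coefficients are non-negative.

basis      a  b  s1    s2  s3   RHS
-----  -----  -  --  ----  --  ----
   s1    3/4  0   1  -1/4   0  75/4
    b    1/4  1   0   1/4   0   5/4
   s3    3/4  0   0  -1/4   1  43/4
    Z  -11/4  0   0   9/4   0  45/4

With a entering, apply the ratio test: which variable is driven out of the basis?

Column a entries and ratios — s1: (75/4)/(3/4) = 25; b: (5/4)/(1/4) = 5; s3: (43/4)/(3/4) = 43/3.
Smallest ratio is 5 in the row of b, so b leaves.

b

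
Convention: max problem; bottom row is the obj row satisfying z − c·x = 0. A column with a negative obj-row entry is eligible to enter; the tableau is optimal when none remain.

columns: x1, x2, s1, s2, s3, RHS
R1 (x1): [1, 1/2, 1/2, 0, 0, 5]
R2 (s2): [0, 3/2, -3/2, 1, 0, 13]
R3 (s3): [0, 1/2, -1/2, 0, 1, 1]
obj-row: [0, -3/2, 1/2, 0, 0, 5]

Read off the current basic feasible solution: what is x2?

x2 is not in the basis, so in the current basic feasible solution x2 = 0.

0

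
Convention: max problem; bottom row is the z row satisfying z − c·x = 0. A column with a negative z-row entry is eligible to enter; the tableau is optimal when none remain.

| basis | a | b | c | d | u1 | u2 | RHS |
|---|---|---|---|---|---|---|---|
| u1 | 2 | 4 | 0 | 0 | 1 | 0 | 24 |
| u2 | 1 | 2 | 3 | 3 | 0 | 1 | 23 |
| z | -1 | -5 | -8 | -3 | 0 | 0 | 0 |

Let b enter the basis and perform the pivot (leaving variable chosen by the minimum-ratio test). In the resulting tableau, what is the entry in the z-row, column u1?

Ratio test on column b — row 1: 24/4 = 6; row 2: 23/2 = 23/2. Minimum is 6 at row 1 (u1 leaves); pivot element 4.
Divide row 1 by 4; eliminate column b from the other rows.
z-row update in column u1: 0 − (-5)·(1/4) = 5/4.

5/4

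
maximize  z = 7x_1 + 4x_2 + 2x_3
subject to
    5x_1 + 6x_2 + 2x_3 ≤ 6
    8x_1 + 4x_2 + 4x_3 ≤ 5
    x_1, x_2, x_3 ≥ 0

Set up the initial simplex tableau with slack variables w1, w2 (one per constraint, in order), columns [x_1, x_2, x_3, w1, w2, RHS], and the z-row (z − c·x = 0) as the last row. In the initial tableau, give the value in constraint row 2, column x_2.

Constraint 2 has coefficient 4 on x_2.

4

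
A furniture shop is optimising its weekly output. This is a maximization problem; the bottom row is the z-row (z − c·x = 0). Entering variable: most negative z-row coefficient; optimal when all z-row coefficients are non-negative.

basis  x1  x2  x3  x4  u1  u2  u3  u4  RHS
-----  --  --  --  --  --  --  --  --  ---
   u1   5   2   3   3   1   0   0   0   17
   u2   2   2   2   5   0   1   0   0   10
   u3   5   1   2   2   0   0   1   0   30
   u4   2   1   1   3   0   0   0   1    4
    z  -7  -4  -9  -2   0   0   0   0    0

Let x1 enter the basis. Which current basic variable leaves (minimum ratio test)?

Column x1 entries and ratios — u1: 17/5 = 17/5; u2: 10/2 = 5; u3: 30/5 = 6; u4: 4/2 = 2.
Smallest ratio is 2 in the row of u4, so u4 leaves.

u4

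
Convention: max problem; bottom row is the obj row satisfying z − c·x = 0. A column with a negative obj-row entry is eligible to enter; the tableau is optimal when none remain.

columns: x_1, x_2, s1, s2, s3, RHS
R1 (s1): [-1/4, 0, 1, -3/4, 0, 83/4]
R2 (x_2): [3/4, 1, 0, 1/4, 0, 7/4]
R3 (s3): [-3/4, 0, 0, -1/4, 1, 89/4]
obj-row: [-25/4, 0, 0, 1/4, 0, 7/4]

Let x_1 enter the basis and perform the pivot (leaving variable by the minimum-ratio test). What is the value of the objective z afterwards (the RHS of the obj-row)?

Ratio test on column x_1 — row 1: entry -1/4 ≤ 0; row 2: (7/4)/(3/4) = 7/3; row 3: entry -3/4 ≤ 0. Minimum is 7/3 at row 2 (x_2 leaves); pivot element 3/4.
Pivot on row 2; the obj-row RHS becomes 7/4 − (-25/4)·(7/3) = 49/3.

49/3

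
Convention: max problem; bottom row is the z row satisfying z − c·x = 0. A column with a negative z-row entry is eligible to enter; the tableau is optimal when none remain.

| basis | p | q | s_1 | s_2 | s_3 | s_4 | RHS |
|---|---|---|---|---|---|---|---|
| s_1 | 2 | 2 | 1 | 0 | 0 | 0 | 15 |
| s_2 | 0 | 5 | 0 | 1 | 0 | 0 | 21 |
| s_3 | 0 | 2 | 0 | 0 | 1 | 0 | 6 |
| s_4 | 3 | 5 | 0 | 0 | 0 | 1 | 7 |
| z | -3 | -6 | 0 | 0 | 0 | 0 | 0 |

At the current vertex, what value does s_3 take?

6

s_3 is basic (row 3); its value is the RHS of that row, 6.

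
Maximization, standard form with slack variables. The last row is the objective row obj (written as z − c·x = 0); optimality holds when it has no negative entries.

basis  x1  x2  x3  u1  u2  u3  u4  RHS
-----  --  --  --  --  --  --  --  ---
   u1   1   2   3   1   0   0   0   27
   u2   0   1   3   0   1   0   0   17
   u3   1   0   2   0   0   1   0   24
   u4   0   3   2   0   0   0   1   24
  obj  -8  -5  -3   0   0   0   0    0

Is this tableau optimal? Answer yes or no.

The obj-row has a negative entry -8 in column x1, so it is not optimal.

no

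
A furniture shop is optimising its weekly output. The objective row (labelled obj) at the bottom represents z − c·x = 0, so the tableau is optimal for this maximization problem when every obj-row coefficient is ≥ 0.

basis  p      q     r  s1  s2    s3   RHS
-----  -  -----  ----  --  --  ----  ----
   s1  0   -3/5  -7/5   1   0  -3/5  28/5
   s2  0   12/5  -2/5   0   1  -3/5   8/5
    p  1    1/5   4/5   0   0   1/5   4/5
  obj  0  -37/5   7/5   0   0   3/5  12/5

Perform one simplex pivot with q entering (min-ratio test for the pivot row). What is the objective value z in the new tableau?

22/3

Ratio test on column q — row 1: entry -3/5 ≤ 0; row 2: (8/5)/(12/5) = 2/3; row 3: (4/5)/(1/5) = 4. Minimum is 2/3 at row 2 (s2 leaves); pivot element 12/5.
Pivot on row 2; the obj-row RHS becomes 12/5 − (-37/5)·(2/3) = 22/3.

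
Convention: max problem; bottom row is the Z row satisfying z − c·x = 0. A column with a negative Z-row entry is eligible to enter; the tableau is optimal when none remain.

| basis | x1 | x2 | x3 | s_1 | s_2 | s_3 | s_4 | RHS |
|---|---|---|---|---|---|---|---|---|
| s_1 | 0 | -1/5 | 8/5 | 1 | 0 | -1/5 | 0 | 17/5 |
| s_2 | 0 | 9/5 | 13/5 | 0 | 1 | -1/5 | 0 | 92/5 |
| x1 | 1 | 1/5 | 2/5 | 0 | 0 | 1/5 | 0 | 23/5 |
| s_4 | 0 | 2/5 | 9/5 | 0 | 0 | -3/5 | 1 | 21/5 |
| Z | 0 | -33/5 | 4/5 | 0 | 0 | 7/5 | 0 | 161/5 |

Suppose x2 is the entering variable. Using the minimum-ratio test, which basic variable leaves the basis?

s_2

Column x2 entries and ratios — s_1: -1/5 ≤ 0, skip; s_2: (92/5)/(9/5) = 92/9; x1: (23/5)/(1/5) = 23; s_4: (21/5)/(2/5) = 21/2.
Smallest ratio is 92/9 in the row of s_2, so s_2 leaves.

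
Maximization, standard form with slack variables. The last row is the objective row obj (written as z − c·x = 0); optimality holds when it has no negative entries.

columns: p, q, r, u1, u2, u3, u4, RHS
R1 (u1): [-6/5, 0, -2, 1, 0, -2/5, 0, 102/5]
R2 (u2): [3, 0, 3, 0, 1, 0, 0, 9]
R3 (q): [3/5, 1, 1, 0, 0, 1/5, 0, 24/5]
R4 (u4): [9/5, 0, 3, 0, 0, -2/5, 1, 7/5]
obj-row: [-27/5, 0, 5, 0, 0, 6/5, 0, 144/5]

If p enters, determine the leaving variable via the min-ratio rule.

Column p entries and ratios — u1: -6/5 ≤ 0, skip; u2: 9/3 = 3; q: (24/5)/(3/5) = 8; u4: (7/5)/(9/5) = 7/9.
Smallest ratio is 7/9 in the row of u4, so u4 leaves.

u4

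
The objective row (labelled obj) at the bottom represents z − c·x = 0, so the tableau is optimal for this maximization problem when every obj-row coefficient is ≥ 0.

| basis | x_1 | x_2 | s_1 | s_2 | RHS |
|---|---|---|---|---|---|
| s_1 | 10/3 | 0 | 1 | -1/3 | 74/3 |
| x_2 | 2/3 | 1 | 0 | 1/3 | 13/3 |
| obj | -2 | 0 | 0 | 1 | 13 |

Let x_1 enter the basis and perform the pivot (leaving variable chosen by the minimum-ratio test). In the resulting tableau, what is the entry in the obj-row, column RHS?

Ratio test on column x_1 — row 1: (74/3)/(10/3) = 37/5; row 2: (13/3)/(2/3) = 13/2. Minimum is 13/2 at row 2 (x_2 leaves); pivot element 2/3.
Divide row 2 by 2/3; eliminate column x_1 from the other rows.
obj-row update in column RHS: 13 − (-2)·(13/2) = 26.

26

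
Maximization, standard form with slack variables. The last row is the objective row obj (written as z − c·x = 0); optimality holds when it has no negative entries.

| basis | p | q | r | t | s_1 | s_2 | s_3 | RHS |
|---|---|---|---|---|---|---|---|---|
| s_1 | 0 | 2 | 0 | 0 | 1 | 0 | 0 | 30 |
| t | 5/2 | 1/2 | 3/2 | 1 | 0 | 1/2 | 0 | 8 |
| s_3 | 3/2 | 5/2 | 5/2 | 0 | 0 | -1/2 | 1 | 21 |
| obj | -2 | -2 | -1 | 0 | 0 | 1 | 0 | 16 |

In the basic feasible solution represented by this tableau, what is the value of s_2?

s_2 is not in the basis, so in the current basic feasible solution s_2 = 0.

0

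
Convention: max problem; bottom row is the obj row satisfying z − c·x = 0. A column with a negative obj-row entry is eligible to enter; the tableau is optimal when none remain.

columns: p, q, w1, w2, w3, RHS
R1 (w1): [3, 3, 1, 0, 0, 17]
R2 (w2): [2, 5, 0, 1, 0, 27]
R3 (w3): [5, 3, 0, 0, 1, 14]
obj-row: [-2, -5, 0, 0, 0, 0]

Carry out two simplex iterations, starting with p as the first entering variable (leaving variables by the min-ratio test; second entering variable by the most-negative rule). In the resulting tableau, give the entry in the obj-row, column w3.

Ratio test on column p — row 1: 17/3 = 17/3; row 2: 27/2 = 27/2; row 3: 14/5 = 14/5. Minimum is 14/5 at row 3 (w3 leaves); pivot element 5.
Divide row 3 by 5; eliminate column p from the other rows.
Second iteration: most negative obj-row entry is -19/5 in column q, so q enters.
Ratio test on column q — row 1: (43/5)/(6/5) = 43/6; row 2: (107/5)/(19/5) = 107/19; row 3: (14/5)/(3/5) = 14/3. Minimum is 14/3 at row 3 (p leaves); pivot element 3/5.
Divide row 3 by 3/5; eliminate column q from the other rows.
After both pivots, the entry at the obj-row, column w3 is 5/3.

5/3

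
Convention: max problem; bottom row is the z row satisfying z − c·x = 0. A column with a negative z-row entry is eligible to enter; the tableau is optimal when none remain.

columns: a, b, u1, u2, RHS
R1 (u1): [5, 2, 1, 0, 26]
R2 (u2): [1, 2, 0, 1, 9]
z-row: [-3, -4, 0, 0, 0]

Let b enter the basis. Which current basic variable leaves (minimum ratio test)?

Column b entries and ratios — u1: 26/2 = 13; u2: 9/2 = 9/2.
Smallest ratio is 9/2 in the row of u2, so u2 leaves.

u2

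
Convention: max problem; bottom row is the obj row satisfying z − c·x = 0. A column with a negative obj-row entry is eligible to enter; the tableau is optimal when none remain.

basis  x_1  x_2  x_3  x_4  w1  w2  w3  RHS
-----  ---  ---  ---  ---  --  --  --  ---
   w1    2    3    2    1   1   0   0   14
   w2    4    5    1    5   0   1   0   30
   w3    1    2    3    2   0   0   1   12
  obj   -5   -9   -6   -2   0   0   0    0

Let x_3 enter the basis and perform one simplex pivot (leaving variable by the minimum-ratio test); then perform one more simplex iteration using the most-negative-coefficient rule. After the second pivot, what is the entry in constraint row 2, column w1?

Ratio test on column x_3 — row 1: 14/2 = 7; row 2: 30/1 = 30; row 3: 12/3 = 4. Minimum is 4 at row 3 (w3 leaves); pivot element 3.
Divide row 3 by 3; eliminate column x_3 from the other rows.
Second iteration: most negative obj-row entry is -5 in column x_2, so x_2 enters.
Ratio test on column x_2 — row 1: 6/(5/3) = 18/5; row 2: 26/(13/3) = 6; row 3: 4/(2/3) = 6. Minimum is 18/5 at row 1 (w1 leaves); pivot element 5/3.
Divide row 1 by 5/3; eliminate column x_2 from the other rows.
After both pivots, the entry at constraint row 2, column w1 is -13/5.

-13/5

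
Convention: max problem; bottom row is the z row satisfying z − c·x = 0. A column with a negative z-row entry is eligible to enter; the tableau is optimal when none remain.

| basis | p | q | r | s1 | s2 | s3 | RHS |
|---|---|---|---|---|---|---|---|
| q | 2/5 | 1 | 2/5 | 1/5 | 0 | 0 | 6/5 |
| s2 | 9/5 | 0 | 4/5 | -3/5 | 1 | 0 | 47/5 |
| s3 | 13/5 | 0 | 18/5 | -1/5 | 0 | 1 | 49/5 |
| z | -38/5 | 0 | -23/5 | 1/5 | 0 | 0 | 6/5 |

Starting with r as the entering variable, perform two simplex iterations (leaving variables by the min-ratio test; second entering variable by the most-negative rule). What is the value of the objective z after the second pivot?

18

Ratio test on column r — row 1: (6/5)/(2/5) = 3; row 2: (47/5)/(4/5) = 47/4; row 3: (49/5)/(18/5) = 49/18. Minimum is 49/18 at row 3 (s3 leaves); pivot element 18/5.
Pivot on row 3; the z-row RHS becomes 6/5 − (-23/5)·(49/18) = 247/18.
Next entering variable (most negative z-row entry -77/18): p.
Ratio test on column p — row 1: (1/9)/(1/9) = 1; row 2: (65/9)/(11/9) = 65/11; row 3: (49/18)/(13/18) = 49/13. Minimum is 1 at row 1 (q leaves); pivot element 1/9.
After the second pivot the z-row RHS is 247/18 − (-77/18)·1 = 18.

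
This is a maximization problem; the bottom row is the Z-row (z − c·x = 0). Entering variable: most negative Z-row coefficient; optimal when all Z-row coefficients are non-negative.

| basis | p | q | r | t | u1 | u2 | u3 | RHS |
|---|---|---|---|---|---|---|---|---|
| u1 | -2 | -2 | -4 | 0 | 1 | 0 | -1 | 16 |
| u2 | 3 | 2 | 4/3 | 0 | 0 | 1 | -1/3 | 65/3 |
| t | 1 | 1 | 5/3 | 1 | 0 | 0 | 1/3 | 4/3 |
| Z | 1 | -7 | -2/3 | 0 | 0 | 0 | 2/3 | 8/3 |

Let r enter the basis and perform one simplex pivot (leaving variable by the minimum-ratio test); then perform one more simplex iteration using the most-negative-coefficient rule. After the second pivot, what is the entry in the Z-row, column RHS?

Ratio test on column r — row 1: entry -4 ≤ 0; row 2: (65/3)/(4/3) = 65/4; row 3: (4/3)/(5/3) = 4/5. Minimum is 4/5 at row 3 (t leaves); pivot element 5/3.
Divide row 3 by 5/3; eliminate column r from the other rows.
Second iteration: most negative Z-row entry is -33/5 in column q, so q enters.
Ratio test on column q — row 1: (96/5)/(2/5) = 48; row 2: (103/5)/(6/5) = 103/6; row 3: (4/5)/(3/5) = 4/3. Minimum is 4/3 at row 3 (r leaves); pivot element 3/5.
Divide row 3 by 3/5; eliminate column q from the other rows.
After both pivots, the entry at the Z-row, column RHS is 12.

12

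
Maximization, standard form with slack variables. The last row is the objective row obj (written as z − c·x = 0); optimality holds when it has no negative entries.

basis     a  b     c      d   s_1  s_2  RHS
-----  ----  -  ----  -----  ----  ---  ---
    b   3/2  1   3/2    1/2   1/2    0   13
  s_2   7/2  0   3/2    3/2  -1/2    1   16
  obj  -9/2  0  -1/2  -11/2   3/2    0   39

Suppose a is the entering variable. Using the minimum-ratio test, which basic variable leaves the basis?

Column a entries and ratios — b: 13/(3/2) = 26/3; s_2: 16/(7/2) = 32/7.
Smallest ratio is 32/7 in the row of s_2, so s_2 leaves.

s_2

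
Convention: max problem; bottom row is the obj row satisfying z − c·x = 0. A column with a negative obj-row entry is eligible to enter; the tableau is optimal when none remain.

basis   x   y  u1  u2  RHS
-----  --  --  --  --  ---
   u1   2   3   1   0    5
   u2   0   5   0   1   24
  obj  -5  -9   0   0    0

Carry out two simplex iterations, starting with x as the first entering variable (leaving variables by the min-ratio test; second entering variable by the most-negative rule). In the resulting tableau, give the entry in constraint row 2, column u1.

-5/3

Ratio test on column x — row 1: 5/2 = 5/2; row 2: entry 0 ≤ 0. Minimum is 5/2 at row 1 (u1 leaves); pivot element 2.
Divide row 1 by 2; eliminate column x from the other rows.
Second iteration: most negative obj-row entry is -3/2 in column y, so y enters.
Ratio test on column y — row 1: (5/2)/(3/2) = 5/3; row 2: 24/5 = 24/5. Minimum is 5/3 at row 1 (x leaves); pivot element 3/2.
Divide row 1 by 3/2; eliminate column y from the other rows.
After both pivots, the entry at constraint row 2, column u1 is -5/3.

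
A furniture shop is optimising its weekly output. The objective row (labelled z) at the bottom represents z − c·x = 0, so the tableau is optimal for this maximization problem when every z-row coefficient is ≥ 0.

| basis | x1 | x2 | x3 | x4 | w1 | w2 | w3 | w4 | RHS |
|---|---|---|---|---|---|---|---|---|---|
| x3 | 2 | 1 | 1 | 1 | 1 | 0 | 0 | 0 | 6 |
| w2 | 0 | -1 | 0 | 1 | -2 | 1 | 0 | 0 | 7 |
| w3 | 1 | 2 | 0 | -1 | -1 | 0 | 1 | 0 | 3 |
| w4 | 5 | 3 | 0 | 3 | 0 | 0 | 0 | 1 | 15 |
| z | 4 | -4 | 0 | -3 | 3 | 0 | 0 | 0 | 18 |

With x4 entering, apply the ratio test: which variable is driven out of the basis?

w4

Column x4 entries and ratios — x3: 6/1 = 6; w2: 7/1 = 7; w3: -1 ≤ 0, skip; w4: 15/3 = 5.
Smallest ratio is 5 in the row of w4, so w4 leaves.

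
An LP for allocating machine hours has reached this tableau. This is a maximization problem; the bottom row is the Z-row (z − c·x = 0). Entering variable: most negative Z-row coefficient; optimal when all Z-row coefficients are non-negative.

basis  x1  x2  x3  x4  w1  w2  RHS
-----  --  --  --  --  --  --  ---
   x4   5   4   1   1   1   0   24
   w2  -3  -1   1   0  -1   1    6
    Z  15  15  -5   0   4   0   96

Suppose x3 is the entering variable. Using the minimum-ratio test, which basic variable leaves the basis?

Column x3 entries and ratios — x4: 24/1 = 24; w2: 6/1 = 6.
Smallest ratio is 6 in the row of w2, so w2 leaves.

w2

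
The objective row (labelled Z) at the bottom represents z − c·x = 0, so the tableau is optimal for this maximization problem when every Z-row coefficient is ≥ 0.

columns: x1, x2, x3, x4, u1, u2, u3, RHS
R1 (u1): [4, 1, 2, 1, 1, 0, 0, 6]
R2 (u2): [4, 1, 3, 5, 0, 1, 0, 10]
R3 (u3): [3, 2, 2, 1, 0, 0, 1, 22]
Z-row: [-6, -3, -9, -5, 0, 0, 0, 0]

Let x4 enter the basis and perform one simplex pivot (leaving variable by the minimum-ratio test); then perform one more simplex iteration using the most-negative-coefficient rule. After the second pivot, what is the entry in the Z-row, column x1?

82/7

Ratio test on column x4 — row 1: 6/1 = 6; row 2: 10/5 = 2; row 3: 22/1 = 22. Minimum is 2 at row 2 (u2 leaves); pivot element 5.
Divide row 2 by 5; eliminate column x4 from the other rows.
Second iteration: most negative Z-row entry is -6 in column x3, so x3 enters.
Ratio test on column x3 — row 1: 4/(7/5) = 20/7; row 2: 2/(3/5) = 10/3; row 3: 20/(7/5) = 100/7. Minimum is 20/7 at row 1 (u1 leaves); pivot element 7/5.
Divide row 1 by 7/5; eliminate column x3 from the other rows.
After both pivots, the entry at the Z-row, column x1 is 82/7.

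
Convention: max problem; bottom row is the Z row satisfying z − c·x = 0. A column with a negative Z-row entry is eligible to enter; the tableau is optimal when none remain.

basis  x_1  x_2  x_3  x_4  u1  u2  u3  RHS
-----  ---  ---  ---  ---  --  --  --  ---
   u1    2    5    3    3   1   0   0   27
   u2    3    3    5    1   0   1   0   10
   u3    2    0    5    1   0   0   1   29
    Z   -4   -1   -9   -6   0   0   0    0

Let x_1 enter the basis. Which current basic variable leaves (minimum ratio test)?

u2

Column x_1 entries and ratios — u1: 27/2 = 27/2; u2: 10/3 = 10/3; u3: 29/2 = 29/2.
Smallest ratio is 10/3 in the row of u2, so u2 leaves.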